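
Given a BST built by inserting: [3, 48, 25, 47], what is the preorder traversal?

Tree insertion order: [3, 48, 25, 47]
Tree (level-order array): [3, None, 48, 25, None, None, 47]
Preorder traversal: [3, 48, 25, 47]


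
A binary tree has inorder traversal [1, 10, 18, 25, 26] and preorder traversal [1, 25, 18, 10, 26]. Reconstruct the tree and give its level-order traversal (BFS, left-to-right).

Inorder:  [1, 10, 18, 25, 26]
Preorder: [1, 25, 18, 10, 26]
Algorithm: preorder visits root first, so consume preorder in order;
for each root, split the current inorder slice at that value into
left-subtree inorder and right-subtree inorder, then recurse.
Recursive splits:
  root=1; inorder splits into left=[], right=[10, 18, 25, 26]
  root=25; inorder splits into left=[10, 18], right=[26]
  root=18; inorder splits into left=[10], right=[]
  root=10; inorder splits into left=[], right=[]
  root=26; inorder splits into left=[], right=[]
Reconstructed level-order: [1, 25, 18, 26, 10]


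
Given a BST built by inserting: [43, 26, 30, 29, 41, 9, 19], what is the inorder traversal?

Tree insertion order: [43, 26, 30, 29, 41, 9, 19]
Tree (level-order array): [43, 26, None, 9, 30, None, 19, 29, 41]
Inorder traversal: [9, 19, 26, 29, 30, 41, 43]


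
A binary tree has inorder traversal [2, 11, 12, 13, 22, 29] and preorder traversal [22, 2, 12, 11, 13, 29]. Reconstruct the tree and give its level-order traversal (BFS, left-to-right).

Inorder:  [2, 11, 12, 13, 22, 29]
Preorder: [22, 2, 12, 11, 13, 29]
Algorithm: preorder visits root first, so consume preorder in order;
for each root, split the current inorder slice at that value into
left-subtree inorder and right-subtree inorder, then recurse.
Recursive splits:
  root=22; inorder splits into left=[2, 11, 12, 13], right=[29]
  root=2; inorder splits into left=[], right=[11, 12, 13]
  root=12; inorder splits into left=[11], right=[13]
  root=11; inorder splits into left=[], right=[]
  root=13; inorder splits into left=[], right=[]
  root=29; inorder splits into left=[], right=[]
Reconstructed level-order: [22, 2, 29, 12, 11, 13]


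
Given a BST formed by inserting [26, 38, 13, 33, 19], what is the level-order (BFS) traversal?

Tree insertion order: [26, 38, 13, 33, 19]
Tree (level-order array): [26, 13, 38, None, 19, 33]
BFS from the root, enqueuing left then right child of each popped node:
  queue [26] -> pop 26, enqueue [13, 38], visited so far: [26]
  queue [13, 38] -> pop 13, enqueue [19], visited so far: [26, 13]
  queue [38, 19] -> pop 38, enqueue [33], visited so far: [26, 13, 38]
  queue [19, 33] -> pop 19, enqueue [none], visited so far: [26, 13, 38, 19]
  queue [33] -> pop 33, enqueue [none], visited so far: [26, 13, 38, 19, 33]
Result: [26, 13, 38, 19, 33]


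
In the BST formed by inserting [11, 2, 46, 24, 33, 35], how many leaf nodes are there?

Tree built from: [11, 2, 46, 24, 33, 35]
Tree (level-order array): [11, 2, 46, None, None, 24, None, None, 33, None, 35]
Rule: A leaf has 0 children.
Per-node child counts:
  node 11: 2 child(ren)
  node 2: 0 child(ren)
  node 46: 1 child(ren)
  node 24: 1 child(ren)
  node 33: 1 child(ren)
  node 35: 0 child(ren)
Matching nodes: [2, 35]
Count of leaf nodes: 2


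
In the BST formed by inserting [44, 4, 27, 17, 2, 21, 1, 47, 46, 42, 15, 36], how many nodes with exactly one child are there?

Tree built from: [44, 4, 27, 17, 2, 21, 1, 47, 46, 42, 15, 36]
Tree (level-order array): [44, 4, 47, 2, 27, 46, None, 1, None, 17, 42, None, None, None, None, 15, 21, 36]
Rule: These are nodes with exactly 1 non-null child.
Per-node child counts:
  node 44: 2 child(ren)
  node 4: 2 child(ren)
  node 2: 1 child(ren)
  node 1: 0 child(ren)
  node 27: 2 child(ren)
  node 17: 2 child(ren)
  node 15: 0 child(ren)
  node 21: 0 child(ren)
  node 42: 1 child(ren)
  node 36: 0 child(ren)
  node 47: 1 child(ren)
  node 46: 0 child(ren)
Matching nodes: [2, 42, 47]
Count of nodes with exactly one child: 3


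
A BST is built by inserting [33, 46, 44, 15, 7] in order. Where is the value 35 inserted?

Starting tree (level order): [33, 15, 46, 7, None, 44]
Insertion path: 33 -> 46 -> 44
Result: insert 35 as left child of 44
Final tree (level order): [33, 15, 46, 7, None, 44, None, None, None, 35]


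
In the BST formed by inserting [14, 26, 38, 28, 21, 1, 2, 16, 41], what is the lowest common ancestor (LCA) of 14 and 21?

Tree insertion order: [14, 26, 38, 28, 21, 1, 2, 16, 41]
Tree (level-order array): [14, 1, 26, None, 2, 21, 38, None, None, 16, None, 28, 41]
In a BST, the LCA of p=14, q=21 is the first node v on the
root-to-leaf path with p <= v <= q (go left if both < v, right if both > v).
Walk from root:
  at 14: 14 <= 14 <= 21, this is the LCA
LCA = 14


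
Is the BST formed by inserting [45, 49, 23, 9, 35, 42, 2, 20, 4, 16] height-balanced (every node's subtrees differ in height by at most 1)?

Tree (level-order array): [45, 23, 49, 9, 35, None, None, 2, 20, None, 42, None, 4, 16]
Definition: a tree is height-balanced if, at every node, |h(left) - h(right)| <= 1 (empty subtree has height -1).
Bottom-up per-node check:
  node 4: h_left=-1, h_right=-1, diff=0 [OK], height=0
  node 2: h_left=-1, h_right=0, diff=1 [OK], height=1
  node 16: h_left=-1, h_right=-1, diff=0 [OK], height=0
  node 20: h_left=0, h_right=-1, diff=1 [OK], height=1
  node 9: h_left=1, h_right=1, diff=0 [OK], height=2
  node 42: h_left=-1, h_right=-1, diff=0 [OK], height=0
  node 35: h_left=-1, h_right=0, diff=1 [OK], height=1
  node 23: h_left=2, h_right=1, diff=1 [OK], height=3
  node 49: h_left=-1, h_right=-1, diff=0 [OK], height=0
  node 45: h_left=3, h_right=0, diff=3 [FAIL (|3-0|=3 > 1)], height=4
Node 45 violates the condition: |3 - 0| = 3 > 1.
Result: Not balanced


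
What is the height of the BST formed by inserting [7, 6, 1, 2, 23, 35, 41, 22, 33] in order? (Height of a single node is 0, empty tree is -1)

Insertion order: [7, 6, 1, 2, 23, 35, 41, 22, 33]
Tree (level-order array): [7, 6, 23, 1, None, 22, 35, None, 2, None, None, 33, 41]
Compute height bottom-up (empty subtree = -1):
  height(2) = 1 + max(-1, -1) = 0
  height(1) = 1 + max(-1, 0) = 1
  height(6) = 1 + max(1, -1) = 2
  height(22) = 1 + max(-1, -1) = 0
  height(33) = 1 + max(-1, -1) = 0
  height(41) = 1 + max(-1, -1) = 0
  height(35) = 1 + max(0, 0) = 1
  height(23) = 1 + max(0, 1) = 2
  height(7) = 1 + max(2, 2) = 3
Height = 3


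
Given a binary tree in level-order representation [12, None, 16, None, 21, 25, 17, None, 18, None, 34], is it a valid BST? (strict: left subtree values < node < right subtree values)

Level-order array: [12, None, 16, None, 21, 25, 17, None, 18, None, 34]
Validate using subtree bounds (lo, hi): at each node, require lo < value < hi,
then recurse left with hi=value and right with lo=value.
Preorder trace (stopping at first violation):
  at node 12 with bounds (-inf, +inf): OK
  at node 16 with bounds (12, +inf): OK
  at node 21 with bounds (16, +inf): OK
  at node 25 with bounds (16, 21): VIOLATION
Node 25 violates its bound: not (16 < 25 < 21).
Result: Not a valid BST


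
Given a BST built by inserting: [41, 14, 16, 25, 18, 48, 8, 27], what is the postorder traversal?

Tree insertion order: [41, 14, 16, 25, 18, 48, 8, 27]
Tree (level-order array): [41, 14, 48, 8, 16, None, None, None, None, None, 25, 18, 27]
Postorder traversal: [8, 18, 27, 25, 16, 14, 48, 41]


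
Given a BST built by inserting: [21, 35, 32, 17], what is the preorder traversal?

Tree insertion order: [21, 35, 32, 17]
Tree (level-order array): [21, 17, 35, None, None, 32]
Preorder traversal: [21, 17, 35, 32]


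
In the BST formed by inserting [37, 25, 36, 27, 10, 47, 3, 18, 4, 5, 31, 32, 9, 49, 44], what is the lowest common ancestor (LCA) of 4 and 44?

Tree insertion order: [37, 25, 36, 27, 10, 47, 3, 18, 4, 5, 31, 32, 9, 49, 44]
Tree (level-order array): [37, 25, 47, 10, 36, 44, 49, 3, 18, 27, None, None, None, None, None, None, 4, None, None, None, 31, None, 5, None, 32, None, 9]
In a BST, the LCA of p=4, q=44 is the first node v on the
root-to-leaf path with p <= v <= q (go left if both < v, right if both > v).
Walk from root:
  at 37: 4 <= 37 <= 44, this is the LCA
LCA = 37


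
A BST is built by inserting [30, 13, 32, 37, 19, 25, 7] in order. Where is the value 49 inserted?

Starting tree (level order): [30, 13, 32, 7, 19, None, 37, None, None, None, 25]
Insertion path: 30 -> 32 -> 37
Result: insert 49 as right child of 37
Final tree (level order): [30, 13, 32, 7, 19, None, 37, None, None, None, 25, None, 49]


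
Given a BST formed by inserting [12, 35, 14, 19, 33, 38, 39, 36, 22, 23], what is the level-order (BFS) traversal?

Tree insertion order: [12, 35, 14, 19, 33, 38, 39, 36, 22, 23]
Tree (level-order array): [12, None, 35, 14, 38, None, 19, 36, 39, None, 33, None, None, None, None, 22, None, None, 23]
BFS from the root, enqueuing left then right child of each popped node:
  queue [12] -> pop 12, enqueue [35], visited so far: [12]
  queue [35] -> pop 35, enqueue [14, 38], visited so far: [12, 35]
  queue [14, 38] -> pop 14, enqueue [19], visited so far: [12, 35, 14]
  queue [38, 19] -> pop 38, enqueue [36, 39], visited so far: [12, 35, 14, 38]
  queue [19, 36, 39] -> pop 19, enqueue [33], visited so far: [12, 35, 14, 38, 19]
  queue [36, 39, 33] -> pop 36, enqueue [none], visited so far: [12, 35, 14, 38, 19, 36]
  queue [39, 33] -> pop 39, enqueue [none], visited so far: [12, 35, 14, 38, 19, 36, 39]
  queue [33] -> pop 33, enqueue [22], visited so far: [12, 35, 14, 38, 19, 36, 39, 33]
  queue [22] -> pop 22, enqueue [23], visited so far: [12, 35, 14, 38, 19, 36, 39, 33, 22]
  queue [23] -> pop 23, enqueue [none], visited so far: [12, 35, 14, 38, 19, 36, 39, 33, 22, 23]
Result: [12, 35, 14, 38, 19, 36, 39, 33, 22, 23]


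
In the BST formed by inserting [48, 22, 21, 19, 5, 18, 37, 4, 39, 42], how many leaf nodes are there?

Tree built from: [48, 22, 21, 19, 5, 18, 37, 4, 39, 42]
Tree (level-order array): [48, 22, None, 21, 37, 19, None, None, 39, 5, None, None, 42, 4, 18]
Rule: A leaf has 0 children.
Per-node child counts:
  node 48: 1 child(ren)
  node 22: 2 child(ren)
  node 21: 1 child(ren)
  node 19: 1 child(ren)
  node 5: 2 child(ren)
  node 4: 0 child(ren)
  node 18: 0 child(ren)
  node 37: 1 child(ren)
  node 39: 1 child(ren)
  node 42: 0 child(ren)
Matching nodes: [4, 18, 42]
Count of leaf nodes: 3


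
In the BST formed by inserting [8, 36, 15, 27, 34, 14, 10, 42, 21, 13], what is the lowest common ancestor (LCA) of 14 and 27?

Tree insertion order: [8, 36, 15, 27, 34, 14, 10, 42, 21, 13]
Tree (level-order array): [8, None, 36, 15, 42, 14, 27, None, None, 10, None, 21, 34, None, 13]
In a BST, the LCA of p=14, q=27 is the first node v on the
root-to-leaf path with p <= v <= q (go left if both < v, right if both > v).
Walk from root:
  at 8: both 14 and 27 > 8, go right
  at 36: both 14 and 27 < 36, go left
  at 15: 14 <= 15 <= 27, this is the LCA
LCA = 15


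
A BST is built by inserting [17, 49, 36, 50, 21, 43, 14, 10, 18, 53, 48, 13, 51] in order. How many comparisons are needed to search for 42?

Search path for 42: 17 -> 49 -> 36 -> 43
Found: False
Comparisons: 4


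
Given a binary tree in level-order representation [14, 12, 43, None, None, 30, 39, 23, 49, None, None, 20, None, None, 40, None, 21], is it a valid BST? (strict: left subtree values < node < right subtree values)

Level-order array: [14, 12, 43, None, None, 30, 39, 23, 49, None, None, 20, None, None, 40, None, 21]
Validate using subtree bounds (lo, hi): at each node, require lo < value < hi,
then recurse left with hi=value and right with lo=value.
Preorder trace (stopping at first violation):
  at node 14 with bounds (-inf, +inf): OK
  at node 12 with bounds (-inf, 14): OK
  at node 43 with bounds (14, +inf): OK
  at node 30 with bounds (14, 43): OK
  at node 23 with bounds (14, 30): OK
  at node 20 with bounds (14, 23): OK
  at node 21 with bounds (20, 23): OK
  at node 49 with bounds (30, 43): VIOLATION
Node 49 violates its bound: not (30 < 49 < 43).
Result: Not a valid BST


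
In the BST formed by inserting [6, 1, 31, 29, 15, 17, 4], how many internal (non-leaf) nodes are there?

Tree built from: [6, 1, 31, 29, 15, 17, 4]
Tree (level-order array): [6, 1, 31, None, 4, 29, None, None, None, 15, None, None, 17]
Rule: An internal node has at least one child.
Per-node child counts:
  node 6: 2 child(ren)
  node 1: 1 child(ren)
  node 4: 0 child(ren)
  node 31: 1 child(ren)
  node 29: 1 child(ren)
  node 15: 1 child(ren)
  node 17: 0 child(ren)
Matching nodes: [6, 1, 31, 29, 15]
Count of internal (non-leaf) nodes: 5


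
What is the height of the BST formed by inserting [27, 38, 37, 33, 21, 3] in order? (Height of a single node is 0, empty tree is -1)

Insertion order: [27, 38, 37, 33, 21, 3]
Tree (level-order array): [27, 21, 38, 3, None, 37, None, None, None, 33]
Compute height bottom-up (empty subtree = -1):
  height(3) = 1 + max(-1, -1) = 0
  height(21) = 1 + max(0, -1) = 1
  height(33) = 1 + max(-1, -1) = 0
  height(37) = 1 + max(0, -1) = 1
  height(38) = 1 + max(1, -1) = 2
  height(27) = 1 + max(1, 2) = 3
Height = 3


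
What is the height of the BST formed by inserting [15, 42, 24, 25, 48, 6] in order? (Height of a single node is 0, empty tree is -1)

Insertion order: [15, 42, 24, 25, 48, 6]
Tree (level-order array): [15, 6, 42, None, None, 24, 48, None, 25]
Compute height bottom-up (empty subtree = -1):
  height(6) = 1 + max(-1, -1) = 0
  height(25) = 1 + max(-1, -1) = 0
  height(24) = 1 + max(-1, 0) = 1
  height(48) = 1 + max(-1, -1) = 0
  height(42) = 1 + max(1, 0) = 2
  height(15) = 1 + max(0, 2) = 3
Height = 3


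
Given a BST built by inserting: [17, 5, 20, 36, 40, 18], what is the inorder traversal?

Tree insertion order: [17, 5, 20, 36, 40, 18]
Tree (level-order array): [17, 5, 20, None, None, 18, 36, None, None, None, 40]
Inorder traversal: [5, 17, 18, 20, 36, 40]


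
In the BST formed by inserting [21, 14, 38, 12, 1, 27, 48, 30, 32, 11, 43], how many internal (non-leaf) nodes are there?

Tree built from: [21, 14, 38, 12, 1, 27, 48, 30, 32, 11, 43]
Tree (level-order array): [21, 14, 38, 12, None, 27, 48, 1, None, None, 30, 43, None, None, 11, None, 32]
Rule: An internal node has at least one child.
Per-node child counts:
  node 21: 2 child(ren)
  node 14: 1 child(ren)
  node 12: 1 child(ren)
  node 1: 1 child(ren)
  node 11: 0 child(ren)
  node 38: 2 child(ren)
  node 27: 1 child(ren)
  node 30: 1 child(ren)
  node 32: 0 child(ren)
  node 48: 1 child(ren)
  node 43: 0 child(ren)
Matching nodes: [21, 14, 12, 1, 38, 27, 30, 48]
Count of internal (non-leaf) nodes: 8


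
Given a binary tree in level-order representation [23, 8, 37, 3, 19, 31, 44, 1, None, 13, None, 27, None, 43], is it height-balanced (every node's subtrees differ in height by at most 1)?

Tree (level-order array): [23, 8, 37, 3, 19, 31, 44, 1, None, 13, None, 27, None, 43]
Definition: a tree is height-balanced if, at every node, |h(left) - h(right)| <= 1 (empty subtree has height -1).
Bottom-up per-node check:
  node 1: h_left=-1, h_right=-1, diff=0 [OK], height=0
  node 3: h_left=0, h_right=-1, diff=1 [OK], height=1
  node 13: h_left=-1, h_right=-1, diff=0 [OK], height=0
  node 19: h_left=0, h_right=-1, diff=1 [OK], height=1
  node 8: h_left=1, h_right=1, diff=0 [OK], height=2
  node 27: h_left=-1, h_right=-1, diff=0 [OK], height=0
  node 31: h_left=0, h_right=-1, diff=1 [OK], height=1
  node 43: h_left=-1, h_right=-1, diff=0 [OK], height=0
  node 44: h_left=0, h_right=-1, diff=1 [OK], height=1
  node 37: h_left=1, h_right=1, diff=0 [OK], height=2
  node 23: h_left=2, h_right=2, diff=0 [OK], height=3
All nodes satisfy the balance condition.
Result: Balanced


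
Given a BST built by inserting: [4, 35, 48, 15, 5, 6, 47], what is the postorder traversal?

Tree insertion order: [4, 35, 48, 15, 5, 6, 47]
Tree (level-order array): [4, None, 35, 15, 48, 5, None, 47, None, None, 6]
Postorder traversal: [6, 5, 15, 47, 48, 35, 4]


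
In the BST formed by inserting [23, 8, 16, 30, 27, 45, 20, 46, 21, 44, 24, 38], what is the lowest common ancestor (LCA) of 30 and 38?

Tree insertion order: [23, 8, 16, 30, 27, 45, 20, 46, 21, 44, 24, 38]
Tree (level-order array): [23, 8, 30, None, 16, 27, 45, None, 20, 24, None, 44, 46, None, 21, None, None, 38]
In a BST, the LCA of p=30, q=38 is the first node v on the
root-to-leaf path with p <= v <= q (go left if both < v, right if both > v).
Walk from root:
  at 23: both 30 and 38 > 23, go right
  at 30: 30 <= 30 <= 38, this is the LCA
LCA = 30


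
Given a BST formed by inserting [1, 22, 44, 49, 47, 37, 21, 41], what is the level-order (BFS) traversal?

Tree insertion order: [1, 22, 44, 49, 47, 37, 21, 41]
Tree (level-order array): [1, None, 22, 21, 44, None, None, 37, 49, None, 41, 47]
BFS from the root, enqueuing left then right child of each popped node:
  queue [1] -> pop 1, enqueue [22], visited so far: [1]
  queue [22] -> pop 22, enqueue [21, 44], visited so far: [1, 22]
  queue [21, 44] -> pop 21, enqueue [none], visited so far: [1, 22, 21]
  queue [44] -> pop 44, enqueue [37, 49], visited so far: [1, 22, 21, 44]
  queue [37, 49] -> pop 37, enqueue [41], visited so far: [1, 22, 21, 44, 37]
  queue [49, 41] -> pop 49, enqueue [47], visited so far: [1, 22, 21, 44, 37, 49]
  queue [41, 47] -> pop 41, enqueue [none], visited so far: [1, 22, 21, 44, 37, 49, 41]
  queue [47] -> pop 47, enqueue [none], visited so far: [1, 22, 21, 44, 37, 49, 41, 47]
Result: [1, 22, 21, 44, 37, 49, 41, 47]


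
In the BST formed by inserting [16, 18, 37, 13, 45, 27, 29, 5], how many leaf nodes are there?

Tree built from: [16, 18, 37, 13, 45, 27, 29, 5]
Tree (level-order array): [16, 13, 18, 5, None, None, 37, None, None, 27, 45, None, 29]
Rule: A leaf has 0 children.
Per-node child counts:
  node 16: 2 child(ren)
  node 13: 1 child(ren)
  node 5: 0 child(ren)
  node 18: 1 child(ren)
  node 37: 2 child(ren)
  node 27: 1 child(ren)
  node 29: 0 child(ren)
  node 45: 0 child(ren)
Matching nodes: [5, 29, 45]
Count of leaf nodes: 3


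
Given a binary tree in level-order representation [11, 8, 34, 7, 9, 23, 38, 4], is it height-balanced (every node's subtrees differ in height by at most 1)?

Tree (level-order array): [11, 8, 34, 7, 9, 23, 38, 4]
Definition: a tree is height-balanced if, at every node, |h(left) - h(right)| <= 1 (empty subtree has height -1).
Bottom-up per-node check:
  node 4: h_left=-1, h_right=-1, diff=0 [OK], height=0
  node 7: h_left=0, h_right=-1, diff=1 [OK], height=1
  node 9: h_left=-1, h_right=-1, diff=0 [OK], height=0
  node 8: h_left=1, h_right=0, diff=1 [OK], height=2
  node 23: h_left=-1, h_right=-1, diff=0 [OK], height=0
  node 38: h_left=-1, h_right=-1, diff=0 [OK], height=0
  node 34: h_left=0, h_right=0, diff=0 [OK], height=1
  node 11: h_left=2, h_right=1, diff=1 [OK], height=3
All nodes satisfy the balance condition.
Result: Balanced


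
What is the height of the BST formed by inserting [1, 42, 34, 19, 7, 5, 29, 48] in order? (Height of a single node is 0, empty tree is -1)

Insertion order: [1, 42, 34, 19, 7, 5, 29, 48]
Tree (level-order array): [1, None, 42, 34, 48, 19, None, None, None, 7, 29, 5]
Compute height bottom-up (empty subtree = -1):
  height(5) = 1 + max(-1, -1) = 0
  height(7) = 1 + max(0, -1) = 1
  height(29) = 1 + max(-1, -1) = 0
  height(19) = 1 + max(1, 0) = 2
  height(34) = 1 + max(2, -1) = 3
  height(48) = 1 + max(-1, -1) = 0
  height(42) = 1 + max(3, 0) = 4
  height(1) = 1 + max(-1, 4) = 5
Height = 5


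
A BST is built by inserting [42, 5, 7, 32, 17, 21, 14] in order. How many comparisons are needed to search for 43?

Search path for 43: 42
Found: False
Comparisons: 1


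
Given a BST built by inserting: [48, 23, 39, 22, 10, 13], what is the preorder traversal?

Tree insertion order: [48, 23, 39, 22, 10, 13]
Tree (level-order array): [48, 23, None, 22, 39, 10, None, None, None, None, 13]
Preorder traversal: [48, 23, 22, 10, 13, 39]


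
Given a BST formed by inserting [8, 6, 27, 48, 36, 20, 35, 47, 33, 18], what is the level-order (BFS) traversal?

Tree insertion order: [8, 6, 27, 48, 36, 20, 35, 47, 33, 18]
Tree (level-order array): [8, 6, 27, None, None, 20, 48, 18, None, 36, None, None, None, 35, 47, 33]
BFS from the root, enqueuing left then right child of each popped node:
  queue [8] -> pop 8, enqueue [6, 27], visited so far: [8]
  queue [6, 27] -> pop 6, enqueue [none], visited so far: [8, 6]
  queue [27] -> pop 27, enqueue [20, 48], visited so far: [8, 6, 27]
  queue [20, 48] -> pop 20, enqueue [18], visited so far: [8, 6, 27, 20]
  queue [48, 18] -> pop 48, enqueue [36], visited so far: [8, 6, 27, 20, 48]
  queue [18, 36] -> pop 18, enqueue [none], visited so far: [8, 6, 27, 20, 48, 18]
  queue [36] -> pop 36, enqueue [35, 47], visited so far: [8, 6, 27, 20, 48, 18, 36]
  queue [35, 47] -> pop 35, enqueue [33], visited so far: [8, 6, 27, 20, 48, 18, 36, 35]
  queue [47, 33] -> pop 47, enqueue [none], visited so far: [8, 6, 27, 20, 48, 18, 36, 35, 47]
  queue [33] -> pop 33, enqueue [none], visited so far: [8, 6, 27, 20, 48, 18, 36, 35, 47, 33]
Result: [8, 6, 27, 20, 48, 18, 36, 35, 47, 33]


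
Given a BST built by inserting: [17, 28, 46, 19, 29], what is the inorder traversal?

Tree insertion order: [17, 28, 46, 19, 29]
Tree (level-order array): [17, None, 28, 19, 46, None, None, 29]
Inorder traversal: [17, 19, 28, 29, 46]


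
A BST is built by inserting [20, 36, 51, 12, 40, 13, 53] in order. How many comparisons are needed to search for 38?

Search path for 38: 20 -> 36 -> 51 -> 40
Found: False
Comparisons: 4


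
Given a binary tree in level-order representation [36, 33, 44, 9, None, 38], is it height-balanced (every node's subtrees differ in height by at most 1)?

Tree (level-order array): [36, 33, 44, 9, None, 38]
Definition: a tree is height-balanced if, at every node, |h(left) - h(right)| <= 1 (empty subtree has height -1).
Bottom-up per-node check:
  node 9: h_left=-1, h_right=-1, diff=0 [OK], height=0
  node 33: h_left=0, h_right=-1, diff=1 [OK], height=1
  node 38: h_left=-1, h_right=-1, diff=0 [OK], height=0
  node 44: h_left=0, h_right=-1, diff=1 [OK], height=1
  node 36: h_left=1, h_right=1, diff=0 [OK], height=2
All nodes satisfy the balance condition.
Result: Balanced


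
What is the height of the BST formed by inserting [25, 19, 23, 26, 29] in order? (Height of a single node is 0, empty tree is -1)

Insertion order: [25, 19, 23, 26, 29]
Tree (level-order array): [25, 19, 26, None, 23, None, 29]
Compute height bottom-up (empty subtree = -1):
  height(23) = 1 + max(-1, -1) = 0
  height(19) = 1 + max(-1, 0) = 1
  height(29) = 1 + max(-1, -1) = 0
  height(26) = 1 + max(-1, 0) = 1
  height(25) = 1 + max(1, 1) = 2
Height = 2


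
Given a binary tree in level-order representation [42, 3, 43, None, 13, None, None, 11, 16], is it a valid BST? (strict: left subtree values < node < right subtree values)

Level-order array: [42, 3, 43, None, 13, None, None, 11, 16]
Validate using subtree bounds (lo, hi): at each node, require lo < value < hi,
then recurse left with hi=value and right with lo=value.
Preorder trace (stopping at first violation):
  at node 42 with bounds (-inf, +inf): OK
  at node 3 with bounds (-inf, 42): OK
  at node 13 with bounds (3, 42): OK
  at node 11 with bounds (3, 13): OK
  at node 16 with bounds (13, 42): OK
  at node 43 with bounds (42, +inf): OK
No violation found at any node.
Result: Valid BST


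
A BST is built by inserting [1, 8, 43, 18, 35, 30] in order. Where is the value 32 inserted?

Starting tree (level order): [1, None, 8, None, 43, 18, None, None, 35, 30]
Insertion path: 1 -> 8 -> 43 -> 18 -> 35 -> 30
Result: insert 32 as right child of 30
Final tree (level order): [1, None, 8, None, 43, 18, None, None, 35, 30, None, None, 32]


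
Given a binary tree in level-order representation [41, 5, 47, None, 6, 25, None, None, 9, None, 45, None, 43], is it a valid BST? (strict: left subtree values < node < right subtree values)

Level-order array: [41, 5, 47, None, 6, 25, None, None, 9, None, 45, None, 43]
Validate using subtree bounds (lo, hi): at each node, require lo < value < hi,
then recurse left with hi=value and right with lo=value.
Preorder trace (stopping at first violation):
  at node 41 with bounds (-inf, +inf): OK
  at node 5 with bounds (-inf, 41): OK
  at node 6 with bounds (5, 41): OK
  at node 9 with bounds (6, 41): OK
  at node 43 with bounds (9, 41): VIOLATION
Node 43 violates its bound: not (9 < 43 < 41).
Result: Not a valid BST


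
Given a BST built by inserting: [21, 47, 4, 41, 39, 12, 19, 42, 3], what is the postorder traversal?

Tree insertion order: [21, 47, 4, 41, 39, 12, 19, 42, 3]
Tree (level-order array): [21, 4, 47, 3, 12, 41, None, None, None, None, 19, 39, 42]
Postorder traversal: [3, 19, 12, 4, 39, 42, 41, 47, 21]


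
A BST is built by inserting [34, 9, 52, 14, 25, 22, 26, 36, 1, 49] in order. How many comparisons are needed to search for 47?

Search path for 47: 34 -> 52 -> 36 -> 49
Found: False
Comparisons: 4


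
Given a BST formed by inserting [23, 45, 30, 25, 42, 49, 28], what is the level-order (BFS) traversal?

Tree insertion order: [23, 45, 30, 25, 42, 49, 28]
Tree (level-order array): [23, None, 45, 30, 49, 25, 42, None, None, None, 28]
BFS from the root, enqueuing left then right child of each popped node:
  queue [23] -> pop 23, enqueue [45], visited so far: [23]
  queue [45] -> pop 45, enqueue [30, 49], visited so far: [23, 45]
  queue [30, 49] -> pop 30, enqueue [25, 42], visited so far: [23, 45, 30]
  queue [49, 25, 42] -> pop 49, enqueue [none], visited so far: [23, 45, 30, 49]
  queue [25, 42] -> pop 25, enqueue [28], visited so far: [23, 45, 30, 49, 25]
  queue [42, 28] -> pop 42, enqueue [none], visited so far: [23, 45, 30, 49, 25, 42]
  queue [28] -> pop 28, enqueue [none], visited so far: [23, 45, 30, 49, 25, 42, 28]
Result: [23, 45, 30, 49, 25, 42, 28]


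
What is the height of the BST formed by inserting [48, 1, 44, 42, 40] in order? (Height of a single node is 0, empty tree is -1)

Insertion order: [48, 1, 44, 42, 40]
Tree (level-order array): [48, 1, None, None, 44, 42, None, 40]
Compute height bottom-up (empty subtree = -1):
  height(40) = 1 + max(-1, -1) = 0
  height(42) = 1 + max(0, -1) = 1
  height(44) = 1 + max(1, -1) = 2
  height(1) = 1 + max(-1, 2) = 3
  height(48) = 1 + max(3, -1) = 4
Height = 4


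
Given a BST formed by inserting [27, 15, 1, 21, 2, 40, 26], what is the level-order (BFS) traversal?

Tree insertion order: [27, 15, 1, 21, 2, 40, 26]
Tree (level-order array): [27, 15, 40, 1, 21, None, None, None, 2, None, 26]
BFS from the root, enqueuing left then right child of each popped node:
  queue [27] -> pop 27, enqueue [15, 40], visited so far: [27]
  queue [15, 40] -> pop 15, enqueue [1, 21], visited so far: [27, 15]
  queue [40, 1, 21] -> pop 40, enqueue [none], visited so far: [27, 15, 40]
  queue [1, 21] -> pop 1, enqueue [2], visited so far: [27, 15, 40, 1]
  queue [21, 2] -> pop 21, enqueue [26], visited so far: [27, 15, 40, 1, 21]
  queue [2, 26] -> pop 2, enqueue [none], visited so far: [27, 15, 40, 1, 21, 2]
  queue [26] -> pop 26, enqueue [none], visited so far: [27, 15, 40, 1, 21, 2, 26]
Result: [27, 15, 40, 1, 21, 2, 26]


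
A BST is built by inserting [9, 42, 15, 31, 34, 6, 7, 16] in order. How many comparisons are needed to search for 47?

Search path for 47: 9 -> 42
Found: False
Comparisons: 2


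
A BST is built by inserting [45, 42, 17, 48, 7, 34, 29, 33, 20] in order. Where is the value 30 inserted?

Starting tree (level order): [45, 42, 48, 17, None, None, None, 7, 34, None, None, 29, None, 20, 33]
Insertion path: 45 -> 42 -> 17 -> 34 -> 29 -> 33
Result: insert 30 as left child of 33
Final tree (level order): [45, 42, 48, 17, None, None, None, 7, 34, None, None, 29, None, 20, 33, None, None, 30]


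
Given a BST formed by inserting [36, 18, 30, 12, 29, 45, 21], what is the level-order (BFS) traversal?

Tree insertion order: [36, 18, 30, 12, 29, 45, 21]
Tree (level-order array): [36, 18, 45, 12, 30, None, None, None, None, 29, None, 21]
BFS from the root, enqueuing left then right child of each popped node:
  queue [36] -> pop 36, enqueue [18, 45], visited so far: [36]
  queue [18, 45] -> pop 18, enqueue [12, 30], visited so far: [36, 18]
  queue [45, 12, 30] -> pop 45, enqueue [none], visited so far: [36, 18, 45]
  queue [12, 30] -> pop 12, enqueue [none], visited so far: [36, 18, 45, 12]
  queue [30] -> pop 30, enqueue [29], visited so far: [36, 18, 45, 12, 30]
  queue [29] -> pop 29, enqueue [21], visited so far: [36, 18, 45, 12, 30, 29]
  queue [21] -> pop 21, enqueue [none], visited so far: [36, 18, 45, 12, 30, 29, 21]
Result: [36, 18, 45, 12, 30, 29, 21]


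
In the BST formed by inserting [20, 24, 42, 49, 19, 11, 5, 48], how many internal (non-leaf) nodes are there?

Tree built from: [20, 24, 42, 49, 19, 11, 5, 48]
Tree (level-order array): [20, 19, 24, 11, None, None, 42, 5, None, None, 49, None, None, 48]
Rule: An internal node has at least one child.
Per-node child counts:
  node 20: 2 child(ren)
  node 19: 1 child(ren)
  node 11: 1 child(ren)
  node 5: 0 child(ren)
  node 24: 1 child(ren)
  node 42: 1 child(ren)
  node 49: 1 child(ren)
  node 48: 0 child(ren)
Matching nodes: [20, 19, 11, 24, 42, 49]
Count of internal (non-leaf) nodes: 6


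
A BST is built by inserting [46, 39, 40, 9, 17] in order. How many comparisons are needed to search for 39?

Search path for 39: 46 -> 39
Found: True
Comparisons: 2


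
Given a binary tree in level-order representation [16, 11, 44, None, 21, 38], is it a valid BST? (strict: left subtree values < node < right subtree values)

Level-order array: [16, 11, 44, None, 21, 38]
Validate using subtree bounds (lo, hi): at each node, require lo < value < hi,
then recurse left with hi=value and right with lo=value.
Preorder trace (stopping at first violation):
  at node 16 with bounds (-inf, +inf): OK
  at node 11 with bounds (-inf, 16): OK
  at node 21 with bounds (11, 16): VIOLATION
Node 21 violates its bound: not (11 < 21 < 16).
Result: Not a valid BST


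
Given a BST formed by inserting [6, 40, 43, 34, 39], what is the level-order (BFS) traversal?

Tree insertion order: [6, 40, 43, 34, 39]
Tree (level-order array): [6, None, 40, 34, 43, None, 39]
BFS from the root, enqueuing left then right child of each popped node:
  queue [6] -> pop 6, enqueue [40], visited so far: [6]
  queue [40] -> pop 40, enqueue [34, 43], visited so far: [6, 40]
  queue [34, 43] -> pop 34, enqueue [39], visited so far: [6, 40, 34]
  queue [43, 39] -> pop 43, enqueue [none], visited so far: [6, 40, 34, 43]
  queue [39] -> pop 39, enqueue [none], visited so far: [6, 40, 34, 43, 39]
Result: [6, 40, 34, 43, 39]


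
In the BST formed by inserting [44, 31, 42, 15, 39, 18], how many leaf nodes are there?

Tree built from: [44, 31, 42, 15, 39, 18]
Tree (level-order array): [44, 31, None, 15, 42, None, 18, 39]
Rule: A leaf has 0 children.
Per-node child counts:
  node 44: 1 child(ren)
  node 31: 2 child(ren)
  node 15: 1 child(ren)
  node 18: 0 child(ren)
  node 42: 1 child(ren)
  node 39: 0 child(ren)
Matching nodes: [18, 39]
Count of leaf nodes: 2


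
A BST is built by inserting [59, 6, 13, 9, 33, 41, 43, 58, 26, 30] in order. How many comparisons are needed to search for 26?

Search path for 26: 59 -> 6 -> 13 -> 33 -> 26
Found: True
Comparisons: 5


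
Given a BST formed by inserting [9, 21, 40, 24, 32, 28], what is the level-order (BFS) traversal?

Tree insertion order: [9, 21, 40, 24, 32, 28]
Tree (level-order array): [9, None, 21, None, 40, 24, None, None, 32, 28]
BFS from the root, enqueuing left then right child of each popped node:
  queue [9] -> pop 9, enqueue [21], visited so far: [9]
  queue [21] -> pop 21, enqueue [40], visited so far: [9, 21]
  queue [40] -> pop 40, enqueue [24], visited so far: [9, 21, 40]
  queue [24] -> pop 24, enqueue [32], visited so far: [9, 21, 40, 24]
  queue [32] -> pop 32, enqueue [28], visited so far: [9, 21, 40, 24, 32]
  queue [28] -> pop 28, enqueue [none], visited so far: [9, 21, 40, 24, 32, 28]
Result: [9, 21, 40, 24, 32, 28]


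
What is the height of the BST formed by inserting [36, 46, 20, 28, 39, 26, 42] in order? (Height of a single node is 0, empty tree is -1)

Insertion order: [36, 46, 20, 28, 39, 26, 42]
Tree (level-order array): [36, 20, 46, None, 28, 39, None, 26, None, None, 42]
Compute height bottom-up (empty subtree = -1):
  height(26) = 1 + max(-1, -1) = 0
  height(28) = 1 + max(0, -1) = 1
  height(20) = 1 + max(-1, 1) = 2
  height(42) = 1 + max(-1, -1) = 0
  height(39) = 1 + max(-1, 0) = 1
  height(46) = 1 + max(1, -1) = 2
  height(36) = 1 + max(2, 2) = 3
Height = 3


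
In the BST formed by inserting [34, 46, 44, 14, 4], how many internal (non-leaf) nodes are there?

Tree built from: [34, 46, 44, 14, 4]
Tree (level-order array): [34, 14, 46, 4, None, 44]
Rule: An internal node has at least one child.
Per-node child counts:
  node 34: 2 child(ren)
  node 14: 1 child(ren)
  node 4: 0 child(ren)
  node 46: 1 child(ren)
  node 44: 0 child(ren)
Matching nodes: [34, 14, 46]
Count of internal (non-leaf) nodes: 3


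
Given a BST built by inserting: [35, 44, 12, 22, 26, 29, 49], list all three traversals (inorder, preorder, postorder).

Tree insertion order: [35, 44, 12, 22, 26, 29, 49]
Tree (level-order array): [35, 12, 44, None, 22, None, 49, None, 26, None, None, None, 29]
Inorder (L, root, R): [12, 22, 26, 29, 35, 44, 49]
Preorder (root, L, R): [35, 12, 22, 26, 29, 44, 49]
Postorder (L, R, root): [29, 26, 22, 12, 49, 44, 35]


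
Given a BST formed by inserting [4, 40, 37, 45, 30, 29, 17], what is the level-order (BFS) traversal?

Tree insertion order: [4, 40, 37, 45, 30, 29, 17]
Tree (level-order array): [4, None, 40, 37, 45, 30, None, None, None, 29, None, 17]
BFS from the root, enqueuing left then right child of each popped node:
  queue [4] -> pop 4, enqueue [40], visited so far: [4]
  queue [40] -> pop 40, enqueue [37, 45], visited so far: [4, 40]
  queue [37, 45] -> pop 37, enqueue [30], visited so far: [4, 40, 37]
  queue [45, 30] -> pop 45, enqueue [none], visited so far: [4, 40, 37, 45]
  queue [30] -> pop 30, enqueue [29], visited so far: [4, 40, 37, 45, 30]
  queue [29] -> pop 29, enqueue [17], visited so far: [4, 40, 37, 45, 30, 29]
  queue [17] -> pop 17, enqueue [none], visited so far: [4, 40, 37, 45, 30, 29, 17]
Result: [4, 40, 37, 45, 30, 29, 17]


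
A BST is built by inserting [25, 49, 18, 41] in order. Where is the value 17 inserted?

Starting tree (level order): [25, 18, 49, None, None, 41]
Insertion path: 25 -> 18
Result: insert 17 as left child of 18
Final tree (level order): [25, 18, 49, 17, None, 41]


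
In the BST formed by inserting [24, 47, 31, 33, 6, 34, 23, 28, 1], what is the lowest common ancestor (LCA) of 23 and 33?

Tree insertion order: [24, 47, 31, 33, 6, 34, 23, 28, 1]
Tree (level-order array): [24, 6, 47, 1, 23, 31, None, None, None, None, None, 28, 33, None, None, None, 34]
In a BST, the LCA of p=23, q=33 is the first node v on the
root-to-leaf path with p <= v <= q (go left if both < v, right if both > v).
Walk from root:
  at 24: 23 <= 24 <= 33, this is the LCA
LCA = 24


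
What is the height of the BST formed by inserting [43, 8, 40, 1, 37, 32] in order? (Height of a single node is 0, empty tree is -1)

Insertion order: [43, 8, 40, 1, 37, 32]
Tree (level-order array): [43, 8, None, 1, 40, None, None, 37, None, 32]
Compute height bottom-up (empty subtree = -1):
  height(1) = 1 + max(-1, -1) = 0
  height(32) = 1 + max(-1, -1) = 0
  height(37) = 1 + max(0, -1) = 1
  height(40) = 1 + max(1, -1) = 2
  height(8) = 1 + max(0, 2) = 3
  height(43) = 1 + max(3, -1) = 4
Height = 4


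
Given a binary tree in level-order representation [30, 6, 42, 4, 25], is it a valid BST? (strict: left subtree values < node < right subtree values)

Level-order array: [30, 6, 42, 4, 25]
Validate using subtree bounds (lo, hi): at each node, require lo < value < hi,
then recurse left with hi=value and right with lo=value.
Preorder trace (stopping at first violation):
  at node 30 with bounds (-inf, +inf): OK
  at node 6 with bounds (-inf, 30): OK
  at node 4 with bounds (-inf, 6): OK
  at node 25 with bounds (6, 30): OK
  at node 42 with bounds (30, +inf): OK
No violation found at any node.
Result: Valid BST


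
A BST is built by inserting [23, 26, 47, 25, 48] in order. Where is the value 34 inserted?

Starting tree (level order): [23, None, 26, 25, 47, None, None, None, 48]
Insertion path: 23 -> 26 -> 47
Result: insert 34 as left child of 47
Final tree (level order): [23, None, 26, 25, 47, None, None, 34, 48]


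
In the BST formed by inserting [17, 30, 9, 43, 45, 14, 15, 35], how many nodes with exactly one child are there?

Tree built from: [17, 30, 9, 43, 45, 14, 15, 35]
Tree (level-order array): [17, 9, 30, None, 14, None, 43, None, 15, 35, 45]
Rule: These are nodes with exactly 1 non-null child.
Per-node child counts:
  node 17: 2 child(ren)
  node 9: 1 child(ren)
  node 14: 1 child(ren)
  node 15: 0 child(ren)
  node 30: 1 child(ren)
  node 43: 2 child(ren)
  node 35: 0 child(ren)
  node 45: 0 child(ren)
Matching nodes: [9, 14, 30]
Count of nodes with exactly one child: 3


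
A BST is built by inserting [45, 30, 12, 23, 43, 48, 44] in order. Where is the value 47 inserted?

Starting tree (level order): [45, 30, 48, 12, 43, None, None, None, 23, None, 44]
Insertion path: 45 -> 48
Result: insert 47 as left child of 48
Final tree (level order): [45, 30, 48, 12, 43, 47, None, None, 23, None, 44]


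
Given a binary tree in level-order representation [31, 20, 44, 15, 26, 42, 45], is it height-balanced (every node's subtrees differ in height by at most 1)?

Tree (level-order array): [31, 20, 44, 15, 26, 42, 45]
Definition: a tree is height-balanced if, at every node, |h(left) - h(right)| <= 1 (empty subtree has height -1).
Bottom-up per-node check:
  node 15: h_left=-1, h_right=-1, diff=0 [OK], height=0
  node 26: h_left=-1, h_right=-1, diff=0 [OK], height=0
  node 20: h_left=0, h_right=0, diff=0 [OK], height=1
  node 42: h_left=-1, h_right=-1, diff=0 [OK], height=0
  node 45: h_left=-1, h_right=-1, diff=0 [OK], height=0
  node 44: h_left=0, h_right=0, diff=0 [OK], height=1
  node 31: h_left=1, h_right=1, diff=0 [OK], height=2
All nodes satisfy the balance condition.
Result: Balanced


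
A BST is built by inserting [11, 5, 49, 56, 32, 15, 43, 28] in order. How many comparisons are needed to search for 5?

Search path for 5: 11 -> 5
Found: True
Comparisons: 2


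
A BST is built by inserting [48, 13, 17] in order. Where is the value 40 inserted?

Starting tree (level order): [48, 13, None, None, 17]
Insertion path: 48 -> 13 -> 17
Result: insert 40 as right child of 17
Final tree (level order): [48, 13, None, None, 17, None, 40]


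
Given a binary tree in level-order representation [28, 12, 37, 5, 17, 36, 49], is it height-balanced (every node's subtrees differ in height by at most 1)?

Tree (level-order array): [28, 12, 37, 5, 17, 36, 49]
Definition: a tree is height-balanced if, at every node, |h(left) - h(right)| <= 1 (empty subtree has height -1).
Bottom-up per-node check:
  node 5: h_left=-1, h_right=-1, diff=0 [OK], height=0
  node 17: h_left=-1, h_right=-1, diff=0 [OK], height=0
  node 12: h_left=0, h_right=0, diff=0 [OK], height=1
  node 36: h_left=-1, h_right=-1, diff=0 [OK], height=0
  node 49: h_left=-1, h_right=-1, diff=0 [OK], height=0
  node 37: h_left=0, h_right=0, diff=0 [OK], height=1
  node 28: h_left=1, h_right=1, diff=0 [OK], height=2
All nodes satisfy the balance condition.
Result: Balanced


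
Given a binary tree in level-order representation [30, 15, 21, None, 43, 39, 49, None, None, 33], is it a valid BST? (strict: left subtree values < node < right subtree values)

Level-order array: [30, 15, 21, None, 43, 39, 49, None, None, 33]
Validate using subtree bounds (lo, hi): at each node, require lo < value < hi,
then recurse left with hi=value and right with lo=value.
Preorder trace (stopping at first violation):
  at node 30 with bounds (-inf, +inf): OK
  at node 15 with bounds (-inf, 30): OK
  at node 43 with bounds (15, 30): VIOLATION
Node 43 violates its bound: not (15 < 43 < 30).
Result: Not a valid BST
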